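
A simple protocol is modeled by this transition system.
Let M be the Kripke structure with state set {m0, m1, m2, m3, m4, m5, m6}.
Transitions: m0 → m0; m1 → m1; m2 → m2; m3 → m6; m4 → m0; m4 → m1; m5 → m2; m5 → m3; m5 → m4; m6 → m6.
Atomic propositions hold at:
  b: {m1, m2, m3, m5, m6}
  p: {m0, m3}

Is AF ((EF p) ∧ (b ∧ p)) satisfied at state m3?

EF p: least fixpoint, start Z0 = {m0, m3}, add states with some successor in Z. Z1 = {m0, m3, m4, m5}; fixed.
Sat(EF p) = {m0, m3, m4, m5}
Sat(b ∧ p) = {m3}
Sat((EF p) ∧ (b ∧ p)) = {m3}
AF ((EF p) ∧ (b ∧ p)): least fixpoint, start Z0 = {m3}, add states with every successor in Z. Already a fixed point.
Sat(AF ((EF p) ∧ (b ∧ p))) = {m3}
m3 ∈ Sat(AF ((EF p) ∧ (b ∧ p))) = {m3}, so the formula holds at m3.

Yes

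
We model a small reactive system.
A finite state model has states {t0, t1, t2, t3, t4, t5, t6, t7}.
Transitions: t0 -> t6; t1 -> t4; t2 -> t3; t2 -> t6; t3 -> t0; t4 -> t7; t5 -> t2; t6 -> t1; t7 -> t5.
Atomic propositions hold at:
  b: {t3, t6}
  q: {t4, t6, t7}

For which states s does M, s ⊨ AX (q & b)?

Sat(q & b) = {t6}
Sat(AX (q & b)) = {s : every successor in {t6}} = {t0}

{t0}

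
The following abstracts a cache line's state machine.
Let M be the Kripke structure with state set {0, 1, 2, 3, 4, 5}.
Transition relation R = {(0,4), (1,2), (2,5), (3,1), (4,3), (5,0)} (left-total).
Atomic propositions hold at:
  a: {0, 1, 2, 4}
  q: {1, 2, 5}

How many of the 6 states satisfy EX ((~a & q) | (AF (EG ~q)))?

Sat(~a) = {3, 5}
Sat(~a & q) = {5}
Sat(~q) = {0, 3, 4}
EG ~q: greatest fixpoint, start Z0 = {0, 3, 4}, keep only states in Sat with some successor in Z. Z1 = {0, 4}; Z2 = {0}; Z3 = ∅; fixed.
Sat(EG ~q) = ∅
AF (EG ~q): least fixpoint, start Z0 = ∅, add states with every successor in Z. Already a fixed point.
Sat(AF (EG ~q)) = ∅
Sat((~a & q) | (AF (EG ~q))) = {5}
Sat(EX ((~a & q) | (AF (EG ~q)))) = {s : some successor in {5}} = {2}
|Sat(EX ((~a & q) | (AF (EG ~q))))| = |{2}| = 1.

1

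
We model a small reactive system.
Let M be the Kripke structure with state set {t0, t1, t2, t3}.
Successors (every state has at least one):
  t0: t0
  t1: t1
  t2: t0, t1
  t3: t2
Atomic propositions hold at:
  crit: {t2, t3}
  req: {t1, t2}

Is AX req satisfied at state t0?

Sat(AX req) = {s : every successor in {t1, t2}} = {t1, t3}
t0 ∉ Sat(AX req) = {t1, t3}, so the formula does not hold at t0.

No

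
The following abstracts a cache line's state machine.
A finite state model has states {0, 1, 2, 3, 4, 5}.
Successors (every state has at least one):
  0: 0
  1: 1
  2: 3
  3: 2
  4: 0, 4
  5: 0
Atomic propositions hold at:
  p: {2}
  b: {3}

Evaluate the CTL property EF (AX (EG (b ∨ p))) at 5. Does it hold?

No

Sat(b ∨ p) = {2, 3}
EG (b ∨ p): greatest fixpoint, start Z0 = {2, 3}, keep only states in Sat with some successor in Z. Already a fixed point.
Sat(EG (b ∨ p)) = {2, 3}
Sat(AX (EG (b ∨ p))) = {s : every successor in {2, 3}} = {2, 3}
EF (AX (EG (b ∨ p))): least fixpoint, start Z0 = {2, 3}, add states with some successor in Z. Already a fixed point.
Sat(EF (AX (EG (b ∨ p)))) = {2, 3}
5 ∉ Sat(EF (AX (EG (b ∨ p)))) = {2, 3}, so the formula does not hold at 5.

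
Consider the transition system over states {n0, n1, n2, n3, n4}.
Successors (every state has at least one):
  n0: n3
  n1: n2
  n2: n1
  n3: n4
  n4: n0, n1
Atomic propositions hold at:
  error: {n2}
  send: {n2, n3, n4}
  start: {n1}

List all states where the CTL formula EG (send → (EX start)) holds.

Sat(EX start) = {s : some successor in {n1}} = {n2, n4}
Sat(send → (EX start)) = {n0, n1, n2, n4}
EG (send → (EX start)): greatest fixpoint, start Z0 = {n0, n1, n2, n4}, keep only states in Sat with some successor in Z. Z1 = {n1, n2, n4}; fixed.
Sat(EG (send → (EX start))) = {n1, n2, n4}

{n1, n2, n4}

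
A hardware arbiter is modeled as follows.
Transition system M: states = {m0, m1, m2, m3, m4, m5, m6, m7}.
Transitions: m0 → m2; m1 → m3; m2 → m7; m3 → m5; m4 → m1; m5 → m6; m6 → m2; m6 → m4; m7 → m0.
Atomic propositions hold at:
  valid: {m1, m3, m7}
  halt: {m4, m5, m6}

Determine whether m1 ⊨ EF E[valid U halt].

E[valid U halt]: least fixpoint, start Z0 = Sat(halt) = {m4, m5, m6}, add states in Sat(valid) with some successor in Z. Z1 = {m3, m4, m5, m6}; Z2 = {m1, m3, m4, m5, m6}; fixed.
Sat(E[valid U halt]) = {m1, m3, m4, m5, m6}
EF E[valid U halt]: least fixpoint, start Z0 = {m1, m3, m4, m5, m6}, add states with some successor in Z. Already a fixed point.
Sat(EF E[valid U halt]) = {m1, m3, m4, m5, m6}
m1 ∈ Sat(EF E[valid U halt]) = {m1, m3, m4, m5, m6}, so the formula holds at m1.

Yes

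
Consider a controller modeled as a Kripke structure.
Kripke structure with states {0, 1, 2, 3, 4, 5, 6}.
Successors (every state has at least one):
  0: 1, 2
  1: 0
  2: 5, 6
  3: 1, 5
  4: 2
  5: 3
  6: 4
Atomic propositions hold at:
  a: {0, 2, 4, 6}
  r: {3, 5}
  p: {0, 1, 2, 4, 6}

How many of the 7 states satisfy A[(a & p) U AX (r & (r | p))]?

Sat(a & p) = {0, 2, 4, 6}
Sat(r | p) = {0, 1, 2, 3, 4, 5, 6}
Sat(r & (r | p)) = {3, 5}
Sat(AX (r & (r | p))) = {s : every successor in {3, 5}} = {5}
A[(a & p) U AX (r & (r | p))]: least fixpoint, start Z0 = Sat(AX (r & (r | p))) = {5}, add states in Sat(a & p) with every successor in Z. Already a fixed point.
Sat(A[(a & p) U AX (r & (r | p))]) = {5}
|Sat(A[(a & p) U AX (r & (r | p))])| = |{5}| = 1.

1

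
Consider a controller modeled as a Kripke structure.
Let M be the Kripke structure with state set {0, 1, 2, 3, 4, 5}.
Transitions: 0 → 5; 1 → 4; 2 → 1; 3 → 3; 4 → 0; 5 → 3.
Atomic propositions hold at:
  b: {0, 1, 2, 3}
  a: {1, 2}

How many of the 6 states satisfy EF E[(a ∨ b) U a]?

2

Sat(a ∨ b) = {0, 1, 2, 3}
E[(a ∨ b) U a]: least fixpoint, start Z0 = Sat(a) = {1, 2}, add states in Sat(a ∨ b) with some successor in Z. Already a fixed point.
Sat(E[(a ∨ b) U a]) = {1, 2}
EF E[(a ∨ b) U a]: least fixpoint, start Z0 = {1, 2}, add states with some successor in Z. Already a fixed point.
Sat(EF E[(a ∨ b) U a]) = {1, 2}
|Sat(EF E[(a ∨ b) U a])| = |{1, 2}| = 2.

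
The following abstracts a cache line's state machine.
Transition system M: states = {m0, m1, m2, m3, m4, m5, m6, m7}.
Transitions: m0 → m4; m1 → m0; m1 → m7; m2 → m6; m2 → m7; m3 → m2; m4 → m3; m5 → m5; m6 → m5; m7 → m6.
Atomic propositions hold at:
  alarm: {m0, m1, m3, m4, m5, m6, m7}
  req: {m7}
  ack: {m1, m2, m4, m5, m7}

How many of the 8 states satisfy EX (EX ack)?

Sat(EX ack) = {s : some successor in {m1, m2, m4, m5, m7}} = {m0, m1, m2, m3, m5, m6}
Sat(EX (EX ack)) = {s : some successor in {m0, m1, m2, m3, m5, m6}} = {m1, m2, m3, m4, m5, m6, m7}
|Sat(EX (EX ack))| = |{m1, m2, m3, m4, m5, m6, m7}| = 7.

7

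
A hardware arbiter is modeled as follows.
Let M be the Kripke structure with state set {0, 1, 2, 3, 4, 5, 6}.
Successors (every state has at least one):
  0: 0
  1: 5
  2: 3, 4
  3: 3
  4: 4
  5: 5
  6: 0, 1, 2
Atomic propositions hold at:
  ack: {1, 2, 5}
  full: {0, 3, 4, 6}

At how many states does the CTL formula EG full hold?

EG full: greatest fixpoint, start Z0 = {0, 3, 4, 6}, keep only states in Sat with some successor in Z. Already a fixed point.
Sat(EG full) = {0, 3, 4, 6}
|Sat(EG full)| = |{0, 3, 4, 6}| = 4.

4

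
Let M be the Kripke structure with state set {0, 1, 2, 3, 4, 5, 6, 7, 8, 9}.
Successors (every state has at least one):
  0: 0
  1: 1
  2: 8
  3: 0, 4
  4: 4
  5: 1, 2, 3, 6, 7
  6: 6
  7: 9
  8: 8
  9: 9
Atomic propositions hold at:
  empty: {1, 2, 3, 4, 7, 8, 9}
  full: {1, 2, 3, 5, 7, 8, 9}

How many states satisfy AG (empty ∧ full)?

Sat(empty ∧ full) = {1, 2, 3, 7, 8, 9}
AG (empty ∧ full): greatest fixpoint, start Z0 = {1, 2, 3, 7, 8, 9}, keep only states in Sat with every successor in Z. Z1 = {1, 2, 7, 8, 9}; fixed.
Sat(AG (empty ∧ full)) = {1, 2, 7, 8, 9}
|Sat(AG (empty ∧ full))| = |{1, 2, 7, 8, 9}| = 5.

5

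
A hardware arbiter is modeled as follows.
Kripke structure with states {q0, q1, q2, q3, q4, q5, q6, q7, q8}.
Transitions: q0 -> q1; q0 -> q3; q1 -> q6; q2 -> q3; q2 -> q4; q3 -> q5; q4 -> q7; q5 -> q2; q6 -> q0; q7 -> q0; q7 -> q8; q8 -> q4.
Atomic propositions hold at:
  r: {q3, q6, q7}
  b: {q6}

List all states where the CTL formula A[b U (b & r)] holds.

{q6}

Sat(b & r) = {q6}
A[b U (b & r)]: least fixpoint, start Z0 = Sat((b & r)) = {q6}, add states in Sat(b) with every successor in Z. Already a fixed point.
Sat(A[b U (b & r)]) = {q6}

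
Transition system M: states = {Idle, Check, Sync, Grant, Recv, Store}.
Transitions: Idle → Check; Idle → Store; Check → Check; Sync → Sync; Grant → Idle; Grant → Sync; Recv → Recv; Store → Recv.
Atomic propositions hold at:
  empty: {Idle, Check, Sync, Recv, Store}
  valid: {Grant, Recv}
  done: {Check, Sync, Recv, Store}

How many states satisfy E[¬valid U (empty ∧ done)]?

5

Sat(¬valid) = {Idle, Check, Sync, Store}
Sat(empty ∧ done) = {Check, Sync, Recv, Store}
E[¬valid U (empty ∧ done)]: least fixpoint, start Z0 = Sat((empty ∧ done)) = {Check, Sync, Recv, Store}, add states in Sat(¬valid) with some successor in Z. Z1 = {Idle, Check, Sync, Recv, Store}; fixed.
Sat(E[¬valid U (empty ∧ done)]) = {Idle, Check, Sync, Recv, Store}
|Sat(E[¬valid U (empty ∧ done)])| = |{Idle, Check, Sync, Recv, Store}| = 5.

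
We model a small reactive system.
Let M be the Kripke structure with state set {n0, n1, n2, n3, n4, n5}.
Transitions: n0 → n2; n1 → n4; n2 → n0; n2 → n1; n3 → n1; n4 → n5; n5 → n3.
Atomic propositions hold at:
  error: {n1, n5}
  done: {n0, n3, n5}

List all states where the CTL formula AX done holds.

{n4, n5}

Sat(AX done) = {s : every successor in {n0, n3, n5}} = {n4, n5}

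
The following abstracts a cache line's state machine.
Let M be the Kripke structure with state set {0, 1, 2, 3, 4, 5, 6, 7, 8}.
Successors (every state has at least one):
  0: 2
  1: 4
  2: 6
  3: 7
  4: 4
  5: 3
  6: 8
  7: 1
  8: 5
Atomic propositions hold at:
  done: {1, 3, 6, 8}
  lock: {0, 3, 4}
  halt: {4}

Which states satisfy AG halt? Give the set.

{4}

AG halt: greatest fixpoint, start Z0 = {4}, keep only states in Sat with every successor in Z. Already a fixed point.
Sat(AG halt) = {4}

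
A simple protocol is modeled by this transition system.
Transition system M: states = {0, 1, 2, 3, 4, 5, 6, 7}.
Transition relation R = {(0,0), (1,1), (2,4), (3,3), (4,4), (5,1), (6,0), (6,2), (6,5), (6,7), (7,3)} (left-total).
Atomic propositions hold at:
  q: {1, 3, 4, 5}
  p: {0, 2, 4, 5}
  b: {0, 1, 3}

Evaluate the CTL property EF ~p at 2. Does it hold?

Sat(~p) = {1, 3, 6, 7}
EF ~p: least fixpoint, start Z0 = {1, 3, 6, 7}, add states with some successor in Z. Z1 = {1, 3, 5, 6, 7}; fixed.
Sat(EF ~p) = {1, 3, 5, 6, 7}
2 ∉ Sat(EF ~p) = {1, 3, 5, 6, 7}, so the formula does not hold at 2.

No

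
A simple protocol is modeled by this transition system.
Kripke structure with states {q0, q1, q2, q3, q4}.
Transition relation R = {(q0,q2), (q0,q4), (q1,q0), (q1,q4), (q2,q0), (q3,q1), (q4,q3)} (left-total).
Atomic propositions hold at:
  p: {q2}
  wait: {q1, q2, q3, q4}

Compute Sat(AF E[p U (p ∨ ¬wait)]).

{q0, q2}

Sat(¬wait) = {q0}
Sat(p ∨ ¬wait) = {q0, q2}
E[p U (p ∨ ¬wait)]: least fixpoint, start Z0 = Sat((p ∨ ¬wait)) = {q0, q2}, add states in Sat(p) with some successor in Z. Already a fixed point.
Sat(E[p U (p ∨ ¬wait)]) = {q0, q2}
AF E[p U (p ∨ ¬wait)]: least fixpoint, start Z0 = {q0, q2}, add states with every successor in Z. Already a fixed point.
Sat(AF E[p U (p ∨ ¬wait)]) = {q0, q2}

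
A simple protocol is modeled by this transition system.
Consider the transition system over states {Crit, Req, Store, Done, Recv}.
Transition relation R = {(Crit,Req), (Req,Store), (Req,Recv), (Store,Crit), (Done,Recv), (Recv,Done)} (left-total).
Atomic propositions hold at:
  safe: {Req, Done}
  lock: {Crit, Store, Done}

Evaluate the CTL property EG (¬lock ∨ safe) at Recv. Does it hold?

Sat(¬lock) = {Req, Recv}
Sat(¬lock ∨ safe) = {Req, Done, Recv}
EG (¬lock ∨ safe): greatest fixpoint, start Z0 = {Req, Done, Recv}, keep only states in Sat with some successor in Z. Already a fixed point.
Sat(EG (¬lock ∨ safe)) = {Req, Done, Recv}
Recv ∈ Sat(EG (¬lock ∨ safe)) = {Req, Done, Recv}, so the formula holds at Recv.

Yes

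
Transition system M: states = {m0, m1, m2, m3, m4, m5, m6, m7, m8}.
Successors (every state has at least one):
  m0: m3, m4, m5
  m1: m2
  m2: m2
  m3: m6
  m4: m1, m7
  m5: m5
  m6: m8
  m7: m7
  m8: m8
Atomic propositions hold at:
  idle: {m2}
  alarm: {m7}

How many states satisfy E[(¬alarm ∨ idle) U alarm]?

3

Sat(¬alarm) = {m0, m1, m2, m3, m4, m5, m6, m8}
Sat(¬alarm ∨ idle) = {m0, m1, m2, m3, m4, m5, m6, m8}
E[(¬alarm ∨ idle) U alarm]: least fixpoint, start Z0 = Sat(alarm) = {m7}, add states in Sat(¬alarm ∨ idle) with some successor in Z. Z1 = {m4, m7}; Z2 = {m0, m4, m7}; fixed.
Sat(E[(¬alarm ∨ idle) U alarm]) = {m0, m4, m7}
|Sat(E[(¬alarm ∨ idle) U alarm])| = |{m0, m4, m7}| = 3.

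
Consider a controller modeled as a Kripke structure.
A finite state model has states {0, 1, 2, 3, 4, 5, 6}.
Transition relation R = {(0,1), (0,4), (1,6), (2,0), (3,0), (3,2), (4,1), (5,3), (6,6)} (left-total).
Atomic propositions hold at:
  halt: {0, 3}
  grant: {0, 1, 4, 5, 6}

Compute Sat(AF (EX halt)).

Sat(EX halt) = {s : some successor in {0, 3}} = {2, 3, 5}
AF (EX halt): least fixpoint, start Z0 = {2, 3, 5}, add states with every successor in Z. Already a fixed point.
Sat(AF (EX halt)) = {2, 3, 5}

{2, 3, 5}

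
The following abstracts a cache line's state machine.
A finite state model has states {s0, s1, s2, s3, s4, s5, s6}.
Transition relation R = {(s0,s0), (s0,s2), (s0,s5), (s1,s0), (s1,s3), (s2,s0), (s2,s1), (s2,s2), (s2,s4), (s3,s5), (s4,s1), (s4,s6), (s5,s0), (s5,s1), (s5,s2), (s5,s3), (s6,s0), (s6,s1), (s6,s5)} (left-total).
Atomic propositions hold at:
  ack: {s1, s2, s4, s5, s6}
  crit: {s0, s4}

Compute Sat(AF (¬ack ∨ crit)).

{s0, s1, s3, s4}

Sat(¬ack) = {s0, s3}
Sat(¬ack ∨ crit) = {s0, s3, s4}
AF (¬ack ∨ crit): least fixpoint, start Z0 = {s0, s3, s4}, add states with every successor in Z. Z1 = {s0, s1, s3, s4}; fixed.
Sat(AF (¬ack ∨ crit)) = {s0, s1, s3, s4}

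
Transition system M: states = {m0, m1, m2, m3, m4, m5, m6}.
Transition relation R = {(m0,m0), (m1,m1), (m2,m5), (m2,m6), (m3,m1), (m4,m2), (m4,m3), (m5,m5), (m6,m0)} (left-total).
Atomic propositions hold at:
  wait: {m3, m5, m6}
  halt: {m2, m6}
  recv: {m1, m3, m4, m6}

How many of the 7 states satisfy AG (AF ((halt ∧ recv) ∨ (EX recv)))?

Sat(halt ∧ recv) = {m6}
Sat(EX recv) = {s : some successor in {m1, m3, m4, m6}} = {m1, m2, m3, m4}
Sat((halt ∧ recv) ∨ (EX recv)) = {m1, m2, m3, m4, m6}
AF ((halt ∧ recv) ∨ (EX recv)): least fixpoint, start Z0 = {m1, m2, m3, m4, m6}, add states with every successor in Z. Already a fixed point.
Sat(AF ((halt ∧ recv) ∨ (EX recv))) = {m1, m2, m3, m4, m6}
AG (AF ((halt ∧ recv) ∨ (EX recv))): greatest fixpoint, start Z0 = {m1, m2, m3, m4, m6}, keep only states in Sat with every successor in Z. Z1 = {m1, m3, m4}; Z2 = {m1, m3}; fixed.
Sat(AG (AF ((halt ∧ recv) ∨ (EX recv)))) = {m1, m3}
|Sat(AG (AF ((halt ∧ recv) ∨ (EX recv))))| = |{m1, m3}| = 2.

2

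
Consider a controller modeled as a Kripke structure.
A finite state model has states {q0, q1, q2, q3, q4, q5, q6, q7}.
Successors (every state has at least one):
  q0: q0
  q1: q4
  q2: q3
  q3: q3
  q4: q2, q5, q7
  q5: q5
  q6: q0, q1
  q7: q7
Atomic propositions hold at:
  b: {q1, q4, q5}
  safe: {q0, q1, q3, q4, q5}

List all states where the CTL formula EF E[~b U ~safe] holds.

{q1, q2, q4, q6, q7}

Sat(~b) = {q0, q2, q3, q6, q7}
Sat(~safe) = {q2, q6, q7}
E[~b U ~safe]: least fixpoint, start Z0 = Sat(~safe) = {q2, q6, q7}, add states in Sat(~b) with some successor in Z. Already a fixed point.
Sat(E[~b U ~safe]) = {q2, q6, q7}
EF E[~b U ~safe]: least fixpoint, start Z0 = {q2, q6, q7}, add states with some successor in Z. Z1 = {q2, q4, q6, q7}; Z2 = {q1, q2, q4, q6, q7}; fixed.
Sat(EF E[~b U ~safe]) = {q1, q2, q4, q6, q7}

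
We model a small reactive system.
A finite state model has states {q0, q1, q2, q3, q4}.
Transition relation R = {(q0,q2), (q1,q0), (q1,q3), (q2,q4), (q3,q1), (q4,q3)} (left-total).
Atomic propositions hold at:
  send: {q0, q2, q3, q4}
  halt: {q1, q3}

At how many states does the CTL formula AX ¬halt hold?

2

Sat(¬halt) = {q0, q2, q4}
Sat(AX ¬halt) = {s : every successor in {q0, q2, q4}} = {q0, q2}
|Sat(AX ¬halt)| = |{q0, q2}| = 2.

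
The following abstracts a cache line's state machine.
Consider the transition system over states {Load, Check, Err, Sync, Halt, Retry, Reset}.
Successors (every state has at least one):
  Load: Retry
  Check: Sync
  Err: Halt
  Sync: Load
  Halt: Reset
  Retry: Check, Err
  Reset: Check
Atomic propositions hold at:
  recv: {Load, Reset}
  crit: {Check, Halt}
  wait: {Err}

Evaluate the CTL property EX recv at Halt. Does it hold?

Sat(EX recv) = {s : some successor in {Load, Reset}} = {Sync, Halt}
Halt ∈ Sat(EX recv) = {Sync, Halt}, so the formula holds at Halt.

Yes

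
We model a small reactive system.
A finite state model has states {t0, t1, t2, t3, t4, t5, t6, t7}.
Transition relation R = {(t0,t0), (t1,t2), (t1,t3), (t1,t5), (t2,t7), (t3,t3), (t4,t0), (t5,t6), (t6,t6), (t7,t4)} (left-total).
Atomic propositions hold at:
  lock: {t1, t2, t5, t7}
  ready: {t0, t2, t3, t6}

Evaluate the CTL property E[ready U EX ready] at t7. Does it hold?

Sat(EX ready) = {s : some successor in {t0, t2, t3, t6}} = {t0, t1, t3, t4, t5, t6}
E[ready U EX ready]: least fixpoint, start Z0 = Sat(EX ready) = {t0, t1, t3, t4, t5, t6}, add states in Sat(ready) with some successor in Z. Already a fixed point.
Sat(E[ready U EX ready]) = {t0, t1, t3, t4, t5, t6}
t7 ∉ Sat(E[ready U EX ready]) = {t0, t1, t3, t4, t5, t6}, so the formula does not hold at t7.

No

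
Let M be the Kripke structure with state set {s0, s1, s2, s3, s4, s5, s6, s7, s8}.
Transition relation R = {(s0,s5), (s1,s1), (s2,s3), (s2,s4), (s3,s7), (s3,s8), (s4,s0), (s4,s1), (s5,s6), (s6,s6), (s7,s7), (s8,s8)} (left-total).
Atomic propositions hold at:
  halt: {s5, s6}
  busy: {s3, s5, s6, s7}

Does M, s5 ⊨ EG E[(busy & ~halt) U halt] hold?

Sat(~halt) = {s0, s1, s2, s3, s4, s7, s8}
Sat(busy & ~halt) = {s3, s7}
E[(busy & ~halt) U halt]: least fixpoint, start Z0 = Sat(halt) = {s5, s6}, add states in Sat(busy & ~halt) with some successor in Z. Already a fixed point.
Sat(E[(busy & ~halt) U halt]) = {s5, s6}
EG E[(busy & ~halt) U halt]: greatest fixpoint, start Z0 = {s5, s6}, keep only states in Sat with some successor in Z. Already a fixed point.
Sat(EG E[(busy & ~halt) U halt]) = {s5, s6}
s5 ∈ Sat(EG E[(busy & ~halt) U halt]) = {s5, s6}, so the formula holds at s5.

Yes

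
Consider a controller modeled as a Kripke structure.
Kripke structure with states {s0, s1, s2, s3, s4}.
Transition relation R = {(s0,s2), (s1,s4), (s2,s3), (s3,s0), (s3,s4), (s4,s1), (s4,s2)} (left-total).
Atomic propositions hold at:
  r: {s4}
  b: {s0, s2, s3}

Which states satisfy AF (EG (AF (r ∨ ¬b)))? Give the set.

{s1, s4}

Sat(¬b) = {s1, s4}
Sat(r ∨ ¬b) = {s1, s4}
AF (r ∨ ¬b): least fixpoint, start Z0 = {s1, s4}, add states with every successor in Z. Already a fixed point.
Sat(AF (r ∨ ¬b)) = {s1, s4}
EG (AF (r ∨ ¬b)): greatest fixpoint, start Z0 = {s1, s4}, keep only states in Sat with some successor in Z. Already a fixed point.
Sat(EG (AF (r ∨ ¬b))) = {s1, s4}
AF (EG (AF (r ∨ ¬b))): least fixpoint, start Z0 = {s1, s4}, add states with every successor in Z. Already a fixed point.
Sat(AF (EG (AF (r ∨ ¬b)))) = {s1, s4}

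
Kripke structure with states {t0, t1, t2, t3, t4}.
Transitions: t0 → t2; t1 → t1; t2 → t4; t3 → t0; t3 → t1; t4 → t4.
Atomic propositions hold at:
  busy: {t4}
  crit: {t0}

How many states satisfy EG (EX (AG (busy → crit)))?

Sat(busy → crit) = {t0, t1, t2, t3}
AG (busy → crit): greatest fixpoint, start Z0 = {t0, t1, t2, t3}, keep only states in Sat with every successor in Z. Z1 = {t0, t1, t3}; Z2 = {t1, t3}; Z3 = {t1}; fixed.
Sat(AG (busy → crit)) = {t1}
Sat(EX (AG (busy → crit))) = {s : some successor in {t1}} = {t1, t3}
EG (EX (AG (busy → crit))): greatest fixpoint, start Z0 = {t1, t3}, keep only states in Sat with some successor in Z. Already a fixed point.
Sat(EG (EX (AG (busy → crit)))) = {t1, t3}
|Sat(EG (EX (AG (busy → crit))))| = |{t1, t3}| = 2.

2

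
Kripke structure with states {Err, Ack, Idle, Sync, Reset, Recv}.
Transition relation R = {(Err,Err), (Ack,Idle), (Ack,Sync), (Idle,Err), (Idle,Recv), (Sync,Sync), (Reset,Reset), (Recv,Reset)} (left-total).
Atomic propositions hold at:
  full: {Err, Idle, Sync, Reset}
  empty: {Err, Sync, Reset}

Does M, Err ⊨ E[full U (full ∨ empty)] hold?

Sat(full ∨ empty) = {Err, Idle, Sync, Reset}
E[full U (full ∨ empty)]: least fixpoint, start Z0 = Sat((full ∨ empty)) = {Err, Idle, Sync, Reset}, add states in Sat(full) with some successor in Z. Already a fixed point.
Sat(E[full U (full ∨ empty)]) = {Err, Idle, Sync, Reset}
Err ∈ Sat(E[full U (full ∨ empty)]) = {Err, Idle, Sync, Reset}, so the formula holds at Err.

Yes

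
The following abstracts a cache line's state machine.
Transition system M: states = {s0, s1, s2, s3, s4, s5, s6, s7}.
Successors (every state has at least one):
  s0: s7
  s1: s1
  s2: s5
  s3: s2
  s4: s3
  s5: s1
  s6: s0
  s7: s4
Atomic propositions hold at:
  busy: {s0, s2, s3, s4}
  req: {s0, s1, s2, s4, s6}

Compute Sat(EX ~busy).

Sat(~busy) = {s1, s5, s6, s7}
Sat(EX ~busy) = {s : some successor in {s1, s5, s6, s7}} = {s0, s1, s2, s5}

{s0, s1, s2, s5}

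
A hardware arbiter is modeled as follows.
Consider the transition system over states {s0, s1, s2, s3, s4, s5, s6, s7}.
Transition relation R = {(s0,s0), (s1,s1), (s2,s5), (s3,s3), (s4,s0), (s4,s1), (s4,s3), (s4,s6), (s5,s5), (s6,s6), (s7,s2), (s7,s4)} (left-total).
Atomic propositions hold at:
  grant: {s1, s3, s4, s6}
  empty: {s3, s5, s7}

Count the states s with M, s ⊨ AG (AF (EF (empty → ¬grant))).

Sat(¬grant) = {s0, s2, s5, s7}
Sat(empty → ¬grant) = {s0, s1, s2, s4, s5, s6, s7}
EF (empty → ¬grant): least fixpoint, start Z0 = {s0, s1, s2, s4, s5, s6, s7}, add states with some successor in Z. Already a fixed point.
Sat(EF (empty → ¬grant)) = {s0, s1, s2, s4, s5, s6, s7}
AF (EF (empty → ¬grant)): least fixpoint, start Z0 = {s0, s1, s2, s4, s5, s6, s7}, add states with every successor in Z. Already a fixed point.
Sat(AF (EF (empty → ¬grant))) = {s0, s1, s2, s4, s5, s6, s7}
AG (AF (EF (empty → ¬grant))): greatest fixpoint, start Z0 = {s0, s1, s2, s4, s5, s6, s7}, keep only states in Sat with every successor in Z. Z1 = {s0, s1, s2, s5, s6, s7}; Z2 = {s0, s1, s2, s5, s6}; fixed.
Sat(AG (AF (EF (empty → ¬grant)))) = {s0, s1, s2, s5, s6}
|Sat(AG (AF (EF (empty → ¬grant))))| = |{s0, s1, s2, s5, s6}| = 5.

5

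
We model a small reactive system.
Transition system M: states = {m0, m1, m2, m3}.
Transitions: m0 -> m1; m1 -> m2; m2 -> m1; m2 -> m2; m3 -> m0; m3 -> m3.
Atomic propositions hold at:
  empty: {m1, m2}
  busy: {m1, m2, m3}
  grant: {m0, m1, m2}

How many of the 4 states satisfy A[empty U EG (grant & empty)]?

Sat(grant & empty) = {m1, m2}
EG (grant & empty): greatest fixpoint, start Z0 = {m1, m2}, keep only states in Sat with some successor in Z. Already a fixed point.
Sat(EG (grant & empty)) = {m1, m2}
A[empty U EG (grant & empty)]: least fixpoint, start Z0 = Sat(EG (grant & empty)) = {m1, m2}, add states in Sat(empty) with every successor in Z. Already a fixed point.
Sat(A[empty U EG (grant & empty)]) = {m1, m2}
|Sat(A[empty U EG (grant & empty)])| = |{m1, m2}| = 2.

2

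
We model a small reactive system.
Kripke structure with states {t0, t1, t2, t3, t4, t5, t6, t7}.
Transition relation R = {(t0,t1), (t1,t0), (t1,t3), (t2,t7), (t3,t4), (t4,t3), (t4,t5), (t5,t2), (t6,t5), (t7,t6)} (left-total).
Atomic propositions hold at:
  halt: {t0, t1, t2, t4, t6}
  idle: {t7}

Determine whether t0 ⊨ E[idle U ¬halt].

No

Sat(¬halt) = {t3, t5, t7}
E[idle U ¬halt]: least fixpoint, start Z0 = Sat(¬halt) = {t3, t5, t7}, add states in Sat(idle) with some successor in Z. Already a fixed point.
Sat(E[idle U ¬halt]) = {t3, t5, t7}
t0 ∉ Sat(E[idle U ¬halt]) = {t3, t5, t7}, so the formula does not hold at t0.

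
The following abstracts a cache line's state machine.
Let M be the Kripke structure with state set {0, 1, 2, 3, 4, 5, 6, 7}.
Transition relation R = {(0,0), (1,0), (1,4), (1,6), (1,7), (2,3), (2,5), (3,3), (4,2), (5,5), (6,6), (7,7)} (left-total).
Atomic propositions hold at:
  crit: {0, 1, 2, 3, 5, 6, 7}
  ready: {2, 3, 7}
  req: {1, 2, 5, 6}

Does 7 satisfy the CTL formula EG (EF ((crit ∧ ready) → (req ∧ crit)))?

Sat(crit ∧ ready) = {2, 3, 7}
Sat(req ∧ crit) = {1, 2, 5, 6}
Sat((crit ∧ ready) → (req ∧ crit)) = {0, 1, 2, 4, 5, 6}
EF ((crit ∧ ready) → (req ∧ crit)): least fixpoint, start Z0 = {0, 1, 2, 4, 5, 6}, add states with some successor in Z. Already a fixed point.
Sat(EF ((crit ∧ ready) → (req ∧ crit))) = {0, 1, 2, 4, 5, 6}
EG (EF ((crit ∧ ready) → (req ∧ crit))): greatest fixpoint, start Z0 = {0, 1, 2, 4, 5, 6}, keep only states in Sat with some successor in Z. Already a fixed point.
Sat(EG (EF ((crit ∧ ready) → (req ∧ crit)))) = {0, 1, 2, 4, 5, 6}
7 ∉ Sat(EG (EF ((crit ∧ ready) → (req ∧ crit)))) = {0, 1, 2, 4, 5, 6}, so the formula does not hold at 7.

No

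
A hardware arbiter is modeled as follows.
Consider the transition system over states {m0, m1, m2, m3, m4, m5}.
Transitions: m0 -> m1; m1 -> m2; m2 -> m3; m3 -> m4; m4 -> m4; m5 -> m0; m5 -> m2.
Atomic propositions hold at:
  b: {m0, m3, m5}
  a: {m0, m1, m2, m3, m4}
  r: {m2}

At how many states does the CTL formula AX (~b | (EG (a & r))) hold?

4

Sat(~b) = {m1, m2, m4}
Sat(a & r) = {m2}
EG (a & r): greatest fixpoint, start Z0 = {m2}, keep only states in Sat with some successor in Z. Z1 = ∅; fixed.
Sat(EG (a & r)) = ∅
Sat(~b | (EG (a & r))) = {m1, m2, m4}
Sat(AX (~b | (EG (a & r)))) = {s : every successor in {m1, m2, m4}} = {m0, m1, m3, m4}
|Sat(AX (~b | (EG (a & r))))| = |{m0, m1, m3, m4}| = 4.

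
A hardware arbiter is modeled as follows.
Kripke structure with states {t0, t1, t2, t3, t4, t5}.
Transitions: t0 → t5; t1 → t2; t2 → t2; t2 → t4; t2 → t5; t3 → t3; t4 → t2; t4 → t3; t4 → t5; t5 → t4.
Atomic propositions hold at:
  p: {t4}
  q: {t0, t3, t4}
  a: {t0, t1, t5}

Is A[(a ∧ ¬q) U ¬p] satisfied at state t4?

No

Sat(¬q) = {t1, t2, t5}
Sat(a ∧ ¬q) = {t1, t5}
Sat(¬p) = {t0, t1, t2, t3, t5}
A[(a ∧ ¬q) U ¬p]: least fixpoint, start Z0 = Sat(¬p) = {t0, t1, t2, t3, t5}, add states in Sat(a ∧ ¬q) with every successor in Z. Already a fixed point.
Sat(A[(a ∧ ¬q) U ¬p]) = {t0, t1, t2, t3, t5}
t4 ∉ Sat(A[(a ∧ ¬q) U ¬p]) = {t0, t1, t2, t3, t5}, so the formula does not hold at t4.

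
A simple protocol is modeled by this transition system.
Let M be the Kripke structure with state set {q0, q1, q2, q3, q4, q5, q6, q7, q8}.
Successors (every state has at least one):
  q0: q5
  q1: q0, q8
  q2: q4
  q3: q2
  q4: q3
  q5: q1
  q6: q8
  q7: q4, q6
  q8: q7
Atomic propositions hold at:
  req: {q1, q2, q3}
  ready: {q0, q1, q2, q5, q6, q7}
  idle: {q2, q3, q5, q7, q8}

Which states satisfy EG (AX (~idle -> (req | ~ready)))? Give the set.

{q2, q3, q4}

Sat(~idle) = {q0, q1, q4, q6}
Sat(~ready) = {q3, q4, q8}
Sat(req | ~ready) = {q1, q2, q3, q4, q8}
Sat(~idle -> (req | ~ready)) = {q1, q2, q3, q4, q5, q7, q8}
Sat(AX (~idle -> (req | ~ready))) = {s : every successor in {q1, q2, q3, q4, q5, q7, q8}} = {q0, q2, q3, q4, q5, q6, q8}
EG (AX (~idle -> (req | ~ready))): greatest fixpoint, start Z0 = {q0, q2, q3, q4, q5, q6, q8}, keep only states in Sat with some successor in Z. Z1 = {q0, q2, q3, q4, q6}; Z2 = {q2, q3, q4}; fixed.
Sat(EG (AX (~idle -> (req | ~ready)))) = {q2, q3, q4}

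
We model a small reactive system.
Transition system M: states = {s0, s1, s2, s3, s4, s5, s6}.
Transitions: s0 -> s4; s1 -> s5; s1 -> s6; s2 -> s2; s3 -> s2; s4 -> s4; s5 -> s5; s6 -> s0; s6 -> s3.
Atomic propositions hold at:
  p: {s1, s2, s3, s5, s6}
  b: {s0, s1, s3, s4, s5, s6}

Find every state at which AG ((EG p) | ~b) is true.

{s2, s3, s5}

EG p: greatest fixpoint, start Z0 = {s1, s2, s3, s5, s6}, keep only states in Sat with some successor in Z. Already a fixed point.
Sat(EG p) = {s1, s2, s3, s5, s6}
Sat(~b) = {s2}
Sat((EG p) | ~b) = {s1, s2, s3, s5, s6}
AG ((EG p) | ~b): greatest fixpoint, start Z0 = {s1, s2, s3, s5, s6}, keep only states in Sat with every successor in Z. Z1 = {s1, s2, s3, s5}; Z2 = {s2, s3, s5}; fixed.
Sat(AG ((EG p) | ~b)) = {s2, s3, s5}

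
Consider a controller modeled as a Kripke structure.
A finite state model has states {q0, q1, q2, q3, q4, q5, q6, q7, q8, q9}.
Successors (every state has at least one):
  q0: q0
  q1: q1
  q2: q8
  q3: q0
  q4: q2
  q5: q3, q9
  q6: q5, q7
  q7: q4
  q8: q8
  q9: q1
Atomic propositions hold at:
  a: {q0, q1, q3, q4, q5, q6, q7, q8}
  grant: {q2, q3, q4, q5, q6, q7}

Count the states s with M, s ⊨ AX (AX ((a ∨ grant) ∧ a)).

8

Sat(a ∨ grant) = {q0, q1, q2, q3, q4, q5, q6, q7, q8}
Sat((a ∨ grant) ∧ a) = {q0, q1, q3, q4, q5, q6, q7, q8}
Sat(AX ((a ∨ grant) ∧ a)) = {s : every successor in {q0, q1, q3, q4, q5, q6, q7, q8}} = {q0, q1, q2, q3, q6, q7, q8, q9}
Sat(AX (AX ((a ∨ grant) ∧ a))) = {s : every successor in {q0, q1, q2, q3, q6, q7, q8, q9}} = {q0, q1, q2, q3, q4, q5, q8, q9}
|Sat(AX (AX ((a ∨ grant) ∧ a)))| = |{q0, q1, q2, q3, q4, q5, q8, q9}| = 8.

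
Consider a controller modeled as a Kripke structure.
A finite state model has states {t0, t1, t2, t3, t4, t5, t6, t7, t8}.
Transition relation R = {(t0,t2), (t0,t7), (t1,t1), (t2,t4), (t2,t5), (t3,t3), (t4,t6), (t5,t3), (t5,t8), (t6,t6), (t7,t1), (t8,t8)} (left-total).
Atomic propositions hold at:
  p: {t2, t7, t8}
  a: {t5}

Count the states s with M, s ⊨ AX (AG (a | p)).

Sat(a | p) = {t2, t5, t7, t8}
AG (a | p): greatest fixpoint, start Z0 = {t2, t5, t7, t8}, keep only states in Sat with every successor in Z. Z1 = {t8}; fixed.
Sat(AG (a | p)) = {t8}
Sat(AX (AG (a | p))) = {s : every successor in {t8}} = {t8}
|Sat(AX (AG (a | p)))| = |{t8}| = 1.

1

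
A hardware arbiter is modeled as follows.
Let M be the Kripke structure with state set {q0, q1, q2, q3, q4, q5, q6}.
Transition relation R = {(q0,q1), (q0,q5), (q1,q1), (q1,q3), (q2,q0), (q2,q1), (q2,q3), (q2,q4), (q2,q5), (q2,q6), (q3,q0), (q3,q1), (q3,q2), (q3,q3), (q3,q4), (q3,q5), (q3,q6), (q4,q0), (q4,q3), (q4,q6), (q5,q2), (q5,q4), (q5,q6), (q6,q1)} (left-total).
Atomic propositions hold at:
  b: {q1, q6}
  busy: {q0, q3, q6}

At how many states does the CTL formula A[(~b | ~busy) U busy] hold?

4

Sat(~b) = {q0, q2, q3, q4, q5}
Sat(~busy) = {q1, q2, q4, q5}
Sat(~b | ~busy) = {q0, q1, q2, q3, q4, q5}
A[(~b | ~busy) U busy]: least fixpoint, start Z0 = Sat(busy) = {q0, q3, q6}, add states in Sat(~b | ~busy) with every successor in Z. Z1 = {q0, q3, q4, q6}; fixed.
Sat(A[(~b | ~busy) U busy]) = {q0, q3, q4, q6}
|Sat(A[(~b | ~busy) U busy])| = |{q0, q3, q4, q6}| = 4.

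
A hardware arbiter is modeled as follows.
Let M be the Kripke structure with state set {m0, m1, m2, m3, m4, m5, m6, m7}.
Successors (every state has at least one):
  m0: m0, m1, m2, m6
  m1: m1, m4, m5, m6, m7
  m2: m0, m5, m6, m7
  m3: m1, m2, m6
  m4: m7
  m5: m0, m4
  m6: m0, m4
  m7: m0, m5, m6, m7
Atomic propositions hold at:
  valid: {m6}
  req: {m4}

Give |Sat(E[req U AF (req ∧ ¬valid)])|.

1

Sat(¬valid) = {m0, m1, m2, m3, m4, m5, m7}
Sat(req ∧ ¬valid) = {m4}
AF (req ∧ ¬valid): least fixpoint, start Z0 = {m4}, add states with every successor in Z. Already a fixed point.
Sat(AF (req ∧ ¬valid)) = {m4}
E[req U AF (req ∧ ¬valid)]: least fixpoint, start Z0 = Sat(AF (req ∧ ¬valid)) = {m4}, add states in Sat(req) with some successor in Z. Already a fixed point.
Sat(E[req U AF (req ∧ ¬valid)]) = {m4}
|Sat(E[req U AF (req ∧ ¬valid)])| = |{m4}| = 1.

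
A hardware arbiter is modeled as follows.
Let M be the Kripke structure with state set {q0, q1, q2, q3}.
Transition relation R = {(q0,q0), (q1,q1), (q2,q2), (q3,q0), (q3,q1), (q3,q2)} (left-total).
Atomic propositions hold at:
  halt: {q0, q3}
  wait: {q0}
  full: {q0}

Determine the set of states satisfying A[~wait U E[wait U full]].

{q0}

Sat(~wait) = {q1, q2, q3}
E[wait U full]: least fixpoint, start Z0 = Sat(full) = {q0}, add states in Sat(wait) with some successor in Z. Already a fixed point.
Sat(E[wait U full]) = {q0}
A[~wait U E[wait U full]]: least fixpoint, start Z0 = Sat(E[wait U full]) = {q0}, add states in Sat(~wait) with every successor in Z. Already a fixed point.
Sat(A[~wait U E[wait U full]]) = {q0}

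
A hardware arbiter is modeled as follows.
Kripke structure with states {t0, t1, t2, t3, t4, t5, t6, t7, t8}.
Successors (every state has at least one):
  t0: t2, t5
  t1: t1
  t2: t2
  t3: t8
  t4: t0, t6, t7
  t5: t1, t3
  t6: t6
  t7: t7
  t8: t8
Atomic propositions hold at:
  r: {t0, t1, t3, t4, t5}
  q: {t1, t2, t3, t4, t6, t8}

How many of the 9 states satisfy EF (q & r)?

Sat(q & r) = {t1, t3, t4}
EF (q & r): least fixpoint, start Z0 = {t1, t3, t4}, add states with some successor in Z. Z1 = {t1, t3, t4, t5}; Z2 = {t0, t1, t3, t4, t5}; fixed.
Sat(EF (q & r)) = {t0, t1, t3, t4, t5}
|Sat(EF (q & r))| = |{t0, t1, t3, t4, t5}| = 5.

5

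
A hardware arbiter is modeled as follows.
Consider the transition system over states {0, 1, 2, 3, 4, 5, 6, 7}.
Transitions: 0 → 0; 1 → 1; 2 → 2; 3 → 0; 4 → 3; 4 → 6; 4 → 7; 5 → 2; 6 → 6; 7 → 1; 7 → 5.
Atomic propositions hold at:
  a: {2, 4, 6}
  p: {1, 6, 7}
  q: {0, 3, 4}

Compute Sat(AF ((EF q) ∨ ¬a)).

EF q: least fixpoint, start Z0 = {0, 3, 4}, add states with some successor in Z. Already a fixed point.
Sat(EF q) = {0, 3, 4}
Sat(¬a) = {0, 1, 3, 5, 7}
Sat((EF q) ∨ ¬a) = {0, 1, 3, 4, 5, 7}
AF ((EF q) ∨ ¬a): least fixpoint, start Z0 = {0, 1, 3, 4, 5, 7}, add states with every successor in Z. Already a fixed point.
Sat(AF ((EF q) ∨ ¬a)) = {0, 1, 3, 4, 5, 7}

{0, 1, 3, 4, 5, 7}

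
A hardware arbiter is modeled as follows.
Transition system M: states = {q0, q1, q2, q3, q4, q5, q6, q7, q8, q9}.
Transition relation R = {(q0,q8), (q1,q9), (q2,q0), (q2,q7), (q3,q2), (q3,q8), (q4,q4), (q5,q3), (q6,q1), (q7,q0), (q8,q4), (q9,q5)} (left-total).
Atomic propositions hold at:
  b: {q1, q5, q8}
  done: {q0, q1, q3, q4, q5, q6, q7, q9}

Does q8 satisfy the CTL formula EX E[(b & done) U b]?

No

Sat(b & done) = {q1, q5}
E[(b & done) U b]: least fixpoint, start Z0 = Sat(b) = {q1, q5, q8}, add states in Sat(b & done) with some successor in Z. Already a fixed point.
Sat(E[(b & done) U b]) = {q1, q5, q8}
Sat(EX E[(b & done) U b]) = {s : some successor in {q1, q5, q8}} = {q0, q3, q6, q9}
q8 ∉ Sat(EX E[(b & done) U b]) = {q0, q3, q6, q9}, so the formula does not hold at q8.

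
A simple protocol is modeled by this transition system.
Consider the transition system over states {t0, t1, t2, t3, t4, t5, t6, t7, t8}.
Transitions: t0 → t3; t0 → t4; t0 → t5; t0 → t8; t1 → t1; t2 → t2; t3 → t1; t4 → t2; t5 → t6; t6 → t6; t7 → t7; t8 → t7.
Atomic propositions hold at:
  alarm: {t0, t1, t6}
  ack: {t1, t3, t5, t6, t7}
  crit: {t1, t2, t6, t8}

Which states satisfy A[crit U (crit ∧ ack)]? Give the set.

Sat(crit ∧ ack) = {t1, t6}
A[crit U (crit ∧ ack)]: least fixpoint, start Z0 = Sat((crit ∧ ack)) = {t1, t6}, add states in Sat(crit) with every successor in Z. Already a fixed point.
Sat(A[crit U (crit ∧ ack)]) = {t1, t6}

{t1, t6}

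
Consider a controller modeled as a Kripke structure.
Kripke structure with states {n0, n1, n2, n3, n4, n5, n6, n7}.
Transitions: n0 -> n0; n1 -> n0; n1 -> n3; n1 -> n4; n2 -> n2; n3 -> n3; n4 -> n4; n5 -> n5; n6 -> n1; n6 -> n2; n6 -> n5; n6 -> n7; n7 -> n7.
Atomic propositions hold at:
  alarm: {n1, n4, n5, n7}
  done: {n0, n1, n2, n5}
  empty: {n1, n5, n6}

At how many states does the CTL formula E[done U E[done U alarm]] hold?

4

E[done U alarm]: least fixpoint, start Z0 = Sat(alarm) = {n1, n4, n5, n7}, add states in Sat(done) with some successor in Z. Already a fixed point.
Sat(E[done U alarm]) = {n1, n4, n5, n7}
E[done U E[done U alarm]]: least fixpoint, start Z0 = Sat(E[done U alarm]) = {n1, n4, n5, n7}, add states in Sat(done) with some successor in Z. Already a fixed point.
Sat(E[done U E[done U alarm]]) = {n1, n4, n5, n7}
|Sat(E[done U E[done U alarm]])| = |{n1, n4, n5, n7}| = 4.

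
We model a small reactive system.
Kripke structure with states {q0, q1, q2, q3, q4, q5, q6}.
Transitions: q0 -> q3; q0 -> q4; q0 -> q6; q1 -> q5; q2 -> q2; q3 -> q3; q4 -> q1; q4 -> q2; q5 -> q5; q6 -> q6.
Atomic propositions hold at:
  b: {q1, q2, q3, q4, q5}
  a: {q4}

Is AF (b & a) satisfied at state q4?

Yes

Sat(b & a) = {q4}
AF (b & a): least fixpoint, start Z0 = {q4}, add states with every successor in Z. Already a fixed point.
Sat(AF (b & a)) = {q4}
q4 ∈ Sat(AF (b & a)) = {q4}, so the formula holds at q4.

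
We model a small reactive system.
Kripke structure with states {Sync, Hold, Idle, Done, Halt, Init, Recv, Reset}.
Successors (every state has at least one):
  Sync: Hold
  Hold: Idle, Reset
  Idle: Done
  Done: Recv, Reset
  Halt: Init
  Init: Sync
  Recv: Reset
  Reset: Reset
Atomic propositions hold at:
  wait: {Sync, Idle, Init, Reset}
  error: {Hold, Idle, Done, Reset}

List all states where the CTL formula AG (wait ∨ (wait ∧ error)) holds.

Sat(wait ∧ error) = {Idle, Reset}
Sat(wait ∨ (wait ∧ error)) = {Sync, Idle, Init, Reset}
AG (wait ∨ (wait ∧ error)): greatest fixpoint, start Z0 = {Sync, Idle, Init, Reset}, keep only states in Sat with every successor in Z. Z1 = {Init, Reset}; Z2 = {Reset}; fixed.
Sat(AG (wait ∨ (wait ∧ error))) = {Reset}

{Reset}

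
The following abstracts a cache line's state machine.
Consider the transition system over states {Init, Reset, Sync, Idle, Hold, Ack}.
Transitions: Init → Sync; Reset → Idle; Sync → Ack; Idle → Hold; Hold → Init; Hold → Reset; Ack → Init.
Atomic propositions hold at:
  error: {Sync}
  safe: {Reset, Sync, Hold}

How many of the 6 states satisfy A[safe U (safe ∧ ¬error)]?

Sat(¬error) = {Init, Reset, Idle, Hold, Ack}
Sat(safe ∧ ¬error) = {Reset, Hold}
A[safe U (safe ∧ ¬error)]: least fixpoint, start Z0 = Sat((safe ∧ ¬error)) = {Reset, Hold}, add states in Sat(safe) with every successor in Z. Already a fixed point.
Sat(A[safe U (safe ∧ ¬error)]) = {Reset, Hold}
|Sat(A[safe U (safe ∧ ¬error)])| = |{Reset, Hold}| = 2.

2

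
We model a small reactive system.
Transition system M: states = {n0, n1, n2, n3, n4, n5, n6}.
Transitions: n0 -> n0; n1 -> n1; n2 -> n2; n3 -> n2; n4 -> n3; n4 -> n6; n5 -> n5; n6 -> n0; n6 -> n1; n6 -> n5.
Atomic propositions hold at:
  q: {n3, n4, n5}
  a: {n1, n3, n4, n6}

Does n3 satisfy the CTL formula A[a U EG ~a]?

Yes

Sat(~a) = {n0, n2, n5}
EG ~a: greatest fixpoint, start Z0 = {n0, n2, n5}, keep only states in Sat with some successor in Z. Already a fixed point.
Sat(EG ~a) = {n0, n2, n5}
A[a U EG ~a]: least fixpoint, start Z0 = Sat(EG ~a) = {n0, n2, n5}, add states in Sat(a) with every successor in Z. Z1 = {n0, n2, n3, n5}; fixed.
Sat(A[a U EG ~a]) = {n0, n2, n3, n5}
n3 ∈ Sat(A[a U EG ~a]) = {n0, n2, n3, n5}, so the formula holds at n3.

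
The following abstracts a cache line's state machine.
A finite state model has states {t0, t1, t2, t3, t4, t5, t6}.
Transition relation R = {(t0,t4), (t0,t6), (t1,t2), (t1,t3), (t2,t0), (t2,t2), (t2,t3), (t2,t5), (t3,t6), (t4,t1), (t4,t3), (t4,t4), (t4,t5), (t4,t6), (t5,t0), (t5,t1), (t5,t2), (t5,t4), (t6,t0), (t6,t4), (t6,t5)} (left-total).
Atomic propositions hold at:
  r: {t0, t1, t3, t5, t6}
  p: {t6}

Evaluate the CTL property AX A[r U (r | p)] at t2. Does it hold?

No

Sat(r | p) = {t0, t1, t3, t5, t6}
A[r U (r | p)]: least fixpoint, start Z0 = Sat((r | p)) = {t0, t1, t3, t5, t6}, add states in Sat(r) with every successor in Z. Already a fixed point.
Sat(A[r U (r | p)]) = {t0, t1, t3, t5, t6}
Sat(AX A[r U (r | p)]) = {s : every successor in {t0, t1, t3, t5, t6}} = {t3}
t2 ∉ Sat(AX A[r U (r | p)]) = {t3}, so the formula does not hold at t2.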